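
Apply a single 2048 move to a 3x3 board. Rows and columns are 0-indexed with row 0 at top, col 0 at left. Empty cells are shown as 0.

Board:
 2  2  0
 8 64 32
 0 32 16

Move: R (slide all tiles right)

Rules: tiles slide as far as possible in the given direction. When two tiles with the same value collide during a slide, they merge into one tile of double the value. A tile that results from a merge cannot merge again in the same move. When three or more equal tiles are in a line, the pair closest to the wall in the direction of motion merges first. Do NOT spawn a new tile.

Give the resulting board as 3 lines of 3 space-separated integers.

Answer:  0  0  4
 8 64 32
 0 32 16

Derivation:
Slide right:
row 0: [2, 2, 0] -> [0, 0, 4]
row 1: [8, 64, 32] -> [8, 64, 32]
row 2: [0, 32, 16] -> [0, 32, 16]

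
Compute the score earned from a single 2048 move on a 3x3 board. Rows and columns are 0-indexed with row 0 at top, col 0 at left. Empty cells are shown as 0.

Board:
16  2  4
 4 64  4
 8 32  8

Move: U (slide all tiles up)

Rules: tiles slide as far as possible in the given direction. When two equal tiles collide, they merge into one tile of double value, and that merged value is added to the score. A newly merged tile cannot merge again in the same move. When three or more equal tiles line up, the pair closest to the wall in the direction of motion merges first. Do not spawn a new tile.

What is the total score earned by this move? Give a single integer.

Answer: 8

Derivation:
Slide up:
col 0: [16, 4, 8] -> [16, 4, 8]  score +0 (running 0)
col 1: [2, 64, 32] -> [2, 64, 32]  score +0 (running 0)
col 2: [4, 4, 8] -> [8, 8, 0]  score +8 (running 8)
Board after move:
16  2  8
 4 64  8
 8 32  0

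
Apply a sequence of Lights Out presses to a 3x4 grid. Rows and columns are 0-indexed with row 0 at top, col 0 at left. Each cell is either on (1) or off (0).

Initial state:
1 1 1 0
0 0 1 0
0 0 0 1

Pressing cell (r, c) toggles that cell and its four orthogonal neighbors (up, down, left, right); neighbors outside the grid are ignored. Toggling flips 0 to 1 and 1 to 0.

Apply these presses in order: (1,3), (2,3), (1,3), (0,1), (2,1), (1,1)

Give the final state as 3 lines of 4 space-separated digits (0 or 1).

After press 1 at (1,3):
1 1 1 1
0 0 0 1
0 0 0 0

After press 2 at (2,3):
1 1 1 1
0 0 0 0
0 0 1 1

After press 3 at (1,3):
1 1 1 0
0 0 1 1
0 0 1 0

After press 4 at (0,1):
0 0 0 0
0 1 1 1
0 0 1 0

After press 5 at (2,1):
0 0 0 0
0 0 1 1
1 1 0 0

After press 6 at (1,1):
0 1 0 0
1 1 0 1
1 0 0 0

Answer: 0 1 0 0
1 1 0 1
1 0 0 0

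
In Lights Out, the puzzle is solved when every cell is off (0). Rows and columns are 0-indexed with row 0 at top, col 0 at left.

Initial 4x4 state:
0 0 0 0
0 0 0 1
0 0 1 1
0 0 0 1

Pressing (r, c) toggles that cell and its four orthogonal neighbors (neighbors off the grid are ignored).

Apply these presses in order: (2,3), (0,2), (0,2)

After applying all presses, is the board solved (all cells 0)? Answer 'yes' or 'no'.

After press 1 at (2,3):
0 0 0 0
0 0 0 0
0 0 0 0
0 0 0 0

After press 2 at (0,2):
0 1 1 1
0 0 1 0
0 0 0 0
0 0 0 0

After press 3 at (0,2):
0 0 0 0
0 0 0 0
0 0 0 0
0 0 0 0

Lights still on: 0

Answer: yes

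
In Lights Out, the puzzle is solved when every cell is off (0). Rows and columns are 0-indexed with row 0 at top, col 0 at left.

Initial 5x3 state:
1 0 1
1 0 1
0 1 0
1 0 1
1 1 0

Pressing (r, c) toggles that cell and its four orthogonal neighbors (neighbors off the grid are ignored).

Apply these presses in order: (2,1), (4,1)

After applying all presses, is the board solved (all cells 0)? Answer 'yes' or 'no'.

After press 1 at (2,1):
1 0 1
1 1 1
1 0 1
1 1 1
1 1 0

After press 2 at (4,1):
1 0 1
1 1 1
1 0 1
1 0 1
0 0 1

Lights still on: 10

Answer: no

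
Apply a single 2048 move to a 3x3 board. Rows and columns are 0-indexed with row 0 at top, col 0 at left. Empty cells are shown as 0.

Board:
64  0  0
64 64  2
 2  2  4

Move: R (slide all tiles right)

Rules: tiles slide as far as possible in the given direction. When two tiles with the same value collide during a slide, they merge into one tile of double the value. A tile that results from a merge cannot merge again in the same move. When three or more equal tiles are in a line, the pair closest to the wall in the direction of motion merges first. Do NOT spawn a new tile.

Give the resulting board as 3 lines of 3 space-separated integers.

Answer:   0   0  64
  0 128   2
  0   4   4

Derivation:
Slide right:
row 0: [64, 0, 0] -> [0, 0, 64]
row 1: [64, 64, 2] -> [0, 128, 2]
row 2: [2, 2, 4] -> [0, 4, 4]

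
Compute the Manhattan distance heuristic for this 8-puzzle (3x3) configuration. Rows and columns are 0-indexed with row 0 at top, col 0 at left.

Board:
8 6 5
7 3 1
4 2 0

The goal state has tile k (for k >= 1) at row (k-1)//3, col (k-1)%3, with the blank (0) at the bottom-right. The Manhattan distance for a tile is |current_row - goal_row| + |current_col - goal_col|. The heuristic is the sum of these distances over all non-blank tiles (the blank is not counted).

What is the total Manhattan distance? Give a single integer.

Tile 8: at (0,0), goal (2,1), distance |0-2|+|0-1| = 3
Tile 6: at (0,1), goal (1,2), distance |0-1|+|1-2| = 2
Tile 5: at (0,2), goal (1,1), distance |0-1|+|2-1| = 2
Tile 7: at (1,0), goal (2,0), distance |1-2|+|0-0| = 1
Tile 3: at (1,1), goal (0,2), distance |1-0|+|1-2| = 2
Tile 1: at (1,2), goal (0,0), distance |1-0|+|2-0| = 3
Tile 4: at (2,0), goal (1,0), distance |2-1|+|0-0| = 1
Tile 2: at (2,1), goal (0,1), distance |2-0|+|1-1| = 2
Sum: 3 + 2 + 2 + 1 + 2 + 3 + 1 + 2 = 16

Answer: 16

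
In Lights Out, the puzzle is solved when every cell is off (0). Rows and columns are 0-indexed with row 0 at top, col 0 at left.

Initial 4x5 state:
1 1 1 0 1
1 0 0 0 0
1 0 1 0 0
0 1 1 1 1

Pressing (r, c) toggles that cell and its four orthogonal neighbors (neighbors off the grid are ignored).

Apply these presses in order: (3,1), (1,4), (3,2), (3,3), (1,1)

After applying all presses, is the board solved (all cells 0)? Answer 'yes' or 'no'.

Answer: no

Derivation:
After press 1 at (3,1):
1 1 1 0 1
1 0 0 0 0
1 1 1 0 0
1 0 0 1 1

After press 2 at (1,4):
1 1 1 0 0
1 0 0 1 1
1 1 1 0 1
1 0 0 1 1

After press 3 at (3,2):
1 1 1 0 0
1 0 0 1 1
1 1 0 0 1
1 1 1 0 1

After press 4 at (3,3):
1 1 1 0 0
1 0 0 1 1
1 1 0 1 1
1 1 0 1 0

After press 5 at (1,1):
1 0 1 0 0
0 1 1 1 1
1 0 0 1 1
1 1 0 1 0

Lights still on: 12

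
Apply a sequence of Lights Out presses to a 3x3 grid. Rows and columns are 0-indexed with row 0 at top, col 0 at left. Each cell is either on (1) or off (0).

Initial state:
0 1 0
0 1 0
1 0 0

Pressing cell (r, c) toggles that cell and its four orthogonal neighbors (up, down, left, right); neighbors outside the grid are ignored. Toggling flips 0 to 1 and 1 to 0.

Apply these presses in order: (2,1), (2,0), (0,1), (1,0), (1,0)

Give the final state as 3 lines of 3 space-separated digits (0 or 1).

Answer: 1 0 1
1 1 0
1 0 1

Derivation:
After press 1 at (2,1):
0 1 0
0 0 0
0 1 1

After press 2 at (2,0):
0 1 0
1 0 0
1 0 1

After press 3 at (0,1):
1 0 1
1 1 0
1 0 1

After press 4 at (1,0):
0 0 1
0 0 0
0 0 1

After press 5 at (1,0):
1 0 1
1 1 0
1 0 1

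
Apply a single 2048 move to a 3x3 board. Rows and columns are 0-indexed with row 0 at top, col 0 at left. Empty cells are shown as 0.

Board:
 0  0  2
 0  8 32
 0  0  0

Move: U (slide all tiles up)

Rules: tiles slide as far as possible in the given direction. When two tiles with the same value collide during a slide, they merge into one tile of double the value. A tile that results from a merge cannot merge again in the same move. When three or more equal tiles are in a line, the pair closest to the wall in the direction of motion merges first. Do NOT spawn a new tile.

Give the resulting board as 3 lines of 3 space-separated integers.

Slide up:
col 0: [0, 0, 0] -> [0, 0, 0]
col 1: [0, 8, 0] -> [8, 0, 0]
col 2: [2, 32, 0] -> [2, 32, 0]

Answer:  0  8  2
 0  0 32
 0  0  0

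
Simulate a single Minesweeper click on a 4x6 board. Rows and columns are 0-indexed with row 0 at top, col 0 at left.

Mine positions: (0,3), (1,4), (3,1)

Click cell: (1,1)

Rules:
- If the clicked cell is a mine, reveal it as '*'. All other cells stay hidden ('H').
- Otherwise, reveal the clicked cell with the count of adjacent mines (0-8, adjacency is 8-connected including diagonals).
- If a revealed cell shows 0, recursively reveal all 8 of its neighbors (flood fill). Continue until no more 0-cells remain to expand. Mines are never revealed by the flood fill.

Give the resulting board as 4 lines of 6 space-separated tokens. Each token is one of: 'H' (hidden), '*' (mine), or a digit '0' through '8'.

0 0 1 H H H
0 0 1 H H H
1 1 1 H H H
H H H H H H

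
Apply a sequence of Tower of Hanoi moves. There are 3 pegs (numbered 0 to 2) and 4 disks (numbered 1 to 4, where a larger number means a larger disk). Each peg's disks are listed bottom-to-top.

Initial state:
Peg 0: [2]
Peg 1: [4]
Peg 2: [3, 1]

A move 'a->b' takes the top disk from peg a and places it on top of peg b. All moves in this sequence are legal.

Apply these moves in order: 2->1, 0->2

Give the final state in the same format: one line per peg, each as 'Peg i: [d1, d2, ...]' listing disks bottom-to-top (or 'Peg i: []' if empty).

Answer: Peg 0: []
Peg 1: [4, 1]
Peg 2: [3, 2]

Derivation:
After move 1 (2->1):
Peg 0: [2]
Peg 1: [4, 1]
Peg 2: [3]

After move 2 (0->2):
Peg 0: []
Peg 1: [4, 1]
Peg 2: [3, 2]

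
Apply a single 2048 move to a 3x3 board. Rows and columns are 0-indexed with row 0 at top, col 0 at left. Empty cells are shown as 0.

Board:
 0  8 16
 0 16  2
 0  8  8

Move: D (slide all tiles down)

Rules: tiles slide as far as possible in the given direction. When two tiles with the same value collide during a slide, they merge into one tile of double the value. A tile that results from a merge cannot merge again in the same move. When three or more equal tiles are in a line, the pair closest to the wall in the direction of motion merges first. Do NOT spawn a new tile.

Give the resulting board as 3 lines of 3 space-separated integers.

Answer:  0  8 16
 0 16  2
 0  8  8

Derivation:
Slide down:
col 0: [0, 0, 0] -> [0, 0, 0]
col 1: [8, 16, 8] -> [8, 16, 8]
col 2: [16, 2, 8] -> [16, 2, 8]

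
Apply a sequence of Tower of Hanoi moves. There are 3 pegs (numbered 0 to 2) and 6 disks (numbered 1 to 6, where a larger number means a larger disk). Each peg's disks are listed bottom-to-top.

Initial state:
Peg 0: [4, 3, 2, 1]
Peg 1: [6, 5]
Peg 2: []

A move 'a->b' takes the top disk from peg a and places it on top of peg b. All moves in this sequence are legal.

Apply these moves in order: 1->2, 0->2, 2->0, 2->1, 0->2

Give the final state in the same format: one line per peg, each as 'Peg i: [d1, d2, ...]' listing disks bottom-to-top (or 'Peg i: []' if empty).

After move 1 (1->2):
Peg 0: [4, 3, 2, 1]
Peg 1: [6]
Peg 2: [5]

After move 2 (0->2):
Peg 0: [4, 3, 2]
Peg 1: [6]
Peg 2: [5, 1]

After move 3 (2->0):
Peg 0: [4, 3, 2, 1]
Peg 1: [6]
Peg 2: [5]

After move 4 (2->1):
Peg 0: [4, 3, 2, 1]
Peg 1: [6, 5]
Peg 2: []

After move 5 (0->2):
Peg 0: [4, 3, 2]
Peg 1: [6, 5]
Peg 2: [1]

Answer: Peg 0: [4, 3, 2]
Peg 1: [6, 5]
Peg 2: [1]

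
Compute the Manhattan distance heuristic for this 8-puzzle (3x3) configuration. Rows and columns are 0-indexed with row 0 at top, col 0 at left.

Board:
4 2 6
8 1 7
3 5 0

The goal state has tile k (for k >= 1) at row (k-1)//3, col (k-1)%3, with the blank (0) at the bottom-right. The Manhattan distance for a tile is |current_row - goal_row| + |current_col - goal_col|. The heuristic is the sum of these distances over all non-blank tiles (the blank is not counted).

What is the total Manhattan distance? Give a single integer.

Tile 4: (0,0)->(1,0) = 1
Tile 2: (0,1)->(0,1) = 0
Tile 6: (0,2)->(1,2) = 1
Tile 8: (1,0)->(2,1) = 2
Tile 1: (1,1)->(0,0) = 2
Tile 7: (1,2)->(2,0) = 3
Tile 3: (2,0)->(0,2) = 4
Tile 5: (2,1)->(1,1) = 1
Sum: 1 + 0 + 1 + 2 + 2 + 3 + 4 + 1 = 14

Answer: 14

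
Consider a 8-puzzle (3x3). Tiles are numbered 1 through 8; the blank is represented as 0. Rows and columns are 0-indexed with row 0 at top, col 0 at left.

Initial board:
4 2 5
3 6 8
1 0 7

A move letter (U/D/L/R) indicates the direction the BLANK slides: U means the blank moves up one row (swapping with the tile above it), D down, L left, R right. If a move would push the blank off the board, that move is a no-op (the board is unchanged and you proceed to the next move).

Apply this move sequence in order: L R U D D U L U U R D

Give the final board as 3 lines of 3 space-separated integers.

After move 1 (L):
4 2 5
3 6 8
0 1 7

After move 2 (R):
4 2 5
3 6 8
1 0 7

After move 3 (U):
4 2 5
3 0 8
1 6 7

After move 4 (D):
4 2 5
3 6 8
1 0 7

After move 5 (D):
4 2 5
3 6 8
1 0 7

After move 6 (U):
4 2 5
3 0 8
1 6 7

After move 7 (L):
4 2 5
0 3 8
1 6 7

After move 8 (U):
0 2 5
4 3 8
1 6 7

After move 9 (U):
0 2 5
4 3 8
1 6 7

After move 10 (R):
2 0 5
4 3 8
1 6 7

After move 11 (D):
2 3 5
4 0 8
1 6 7

Answer: 2 3 5
4 0 8
1 6 7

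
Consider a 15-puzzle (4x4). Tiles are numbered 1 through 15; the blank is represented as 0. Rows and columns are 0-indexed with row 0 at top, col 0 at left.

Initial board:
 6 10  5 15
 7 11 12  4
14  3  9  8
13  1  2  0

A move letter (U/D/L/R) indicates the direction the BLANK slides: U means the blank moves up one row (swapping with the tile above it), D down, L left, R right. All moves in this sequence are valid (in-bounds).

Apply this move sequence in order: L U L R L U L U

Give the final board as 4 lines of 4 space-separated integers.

After move 1 (L):
 6 10  5 15
 7 11 12  4
14  3  9  8
13  1  0  2

After move 2 (U):
 6 10  5 15
 7 11 12  4
14  3  0  8
13  1  9  2

After move 3 (L):
 6 10  5 15
 7 11 12  4
14  0  3  8
13  1  9  2

After move 4 (R):
 6 10  5 15
 7 11 12  4
14  3  0  8
13  1  9  2

After move 5 (L):
 6 10  5 15
 7 11 12  4
14  0  3  8
13  1  9  2

After move 6 (U):
 6 10  5 15
 7  0 12  4
14 11  3  8
13  1  9  2

After move 7 (L):
 6 10  5 15
 0  7 12  4
14 11  3  8
13  1  9  2

After move 8 (U):
 0 10  5 15
 6  7 12  4
14 11  3  8
13  1  9  2

Answer:  0 10  5 15
 6  7 12  4
14 11  3  8
13  1  9  2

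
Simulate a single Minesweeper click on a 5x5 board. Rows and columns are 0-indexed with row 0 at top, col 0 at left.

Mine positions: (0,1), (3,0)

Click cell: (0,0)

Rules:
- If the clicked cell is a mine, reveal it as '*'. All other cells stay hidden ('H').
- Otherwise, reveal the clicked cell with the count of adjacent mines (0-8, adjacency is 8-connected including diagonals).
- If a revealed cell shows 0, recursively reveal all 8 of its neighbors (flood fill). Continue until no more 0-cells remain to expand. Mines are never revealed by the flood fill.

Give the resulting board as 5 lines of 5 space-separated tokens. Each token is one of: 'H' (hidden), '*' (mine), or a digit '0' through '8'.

1 H H H H
H H H H H
H H H H H
H H H H H
H H H H H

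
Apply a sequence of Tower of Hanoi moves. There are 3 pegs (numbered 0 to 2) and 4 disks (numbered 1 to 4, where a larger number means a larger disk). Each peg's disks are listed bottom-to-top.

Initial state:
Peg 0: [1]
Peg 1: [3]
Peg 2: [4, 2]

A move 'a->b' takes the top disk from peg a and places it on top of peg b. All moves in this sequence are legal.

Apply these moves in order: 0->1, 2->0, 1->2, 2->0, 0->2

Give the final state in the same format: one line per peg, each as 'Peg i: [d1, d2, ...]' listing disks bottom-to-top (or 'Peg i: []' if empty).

After move 1 (0->1):
Peg 0: []
Peg 1: [3, 1]
Peg 2: [4, 2]

After move 2 (2->0):
Peg 0: [2]
Peg 1: [3, 1]
Peg 2: [4]

After move 3 (1->2):
Peg 0: [2]
Peg 1: [3]
Peg 2: [4, 1]

After move 4 (2->0):
Peg 0: [2, 1]
Peg 1: [3]
Peg 2: [4]

After move 5 (0->2):
Peg 0: [2]
Peg 1: [3]
Peg 2: [4, 1]

Answer: Peg 0: [2]
Peg 1: [3]
Peg 2: [4, 1]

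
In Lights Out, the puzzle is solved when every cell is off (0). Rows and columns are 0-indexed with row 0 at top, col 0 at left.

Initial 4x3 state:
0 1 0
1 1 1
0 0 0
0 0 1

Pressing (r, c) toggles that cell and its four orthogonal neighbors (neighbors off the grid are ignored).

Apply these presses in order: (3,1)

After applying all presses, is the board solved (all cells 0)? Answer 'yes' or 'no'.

After press 1 at (3,1):
0 1 0
1 1 1
0 1 0
1 1 0

Lights still on: 7

Answer: no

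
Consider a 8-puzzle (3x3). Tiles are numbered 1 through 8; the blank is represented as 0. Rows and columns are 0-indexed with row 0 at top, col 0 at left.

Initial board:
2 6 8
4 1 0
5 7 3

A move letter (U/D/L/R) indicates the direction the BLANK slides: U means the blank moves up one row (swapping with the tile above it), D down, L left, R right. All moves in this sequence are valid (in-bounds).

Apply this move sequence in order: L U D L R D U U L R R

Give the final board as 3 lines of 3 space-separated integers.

Answer: 2 8 0
4 6 1
5 7 3

Derivation:
After move 1 (L):
2 6 8
4 0 1
5 7 3

After move 2 (U):
2 0 8
4 6 1
5 7 3

After move 3 (D):
2 6 8
4 0 1
5 7 3

After move 4 (L):
2 6 8
0 4 1
5 7 3

After move 5 (R):
2 6 8
4 0 1
5 7 3

After move 6 (D):
2 6 8
4 7 1
5 0 3

After move 7 (U):
2 6 8
4 0 1
5 7 3

After move 8 (U):
2 0 8
4 6 1
5 7 3

After move 9 (L):
0 2 8
4 6 1
5 7 3

After move 10 (R):
2 0 8
4 6 1
5 7 3

After move 11 (R):
2 8 0
4 6 1
5 7 3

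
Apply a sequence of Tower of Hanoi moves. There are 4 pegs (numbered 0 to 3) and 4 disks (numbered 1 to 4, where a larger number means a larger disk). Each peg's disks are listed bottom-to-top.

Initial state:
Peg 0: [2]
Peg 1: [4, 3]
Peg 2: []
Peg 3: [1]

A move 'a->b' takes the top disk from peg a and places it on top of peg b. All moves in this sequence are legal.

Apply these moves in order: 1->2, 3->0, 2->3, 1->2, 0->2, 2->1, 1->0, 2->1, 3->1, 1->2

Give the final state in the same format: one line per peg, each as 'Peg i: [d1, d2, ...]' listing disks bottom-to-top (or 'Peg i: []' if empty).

After move 1 (1->2):
Peg 0: [2]
Peg 1: [4]
Peg 2: [3]
Peg 3: [1]

After move 2 (3->0):
Peg 0: [2, 1]
Peg 1: [4]
Peg 2: [3]
Peg 3: []

After move 3 (2->3):
Peg 0: [2, 1]
Peg 1: [4]
Peg 2: []
Peg 3: [3]

After move 4 (1->2):
Peg 0: [2, 1]
Peg 1: []
Peg 2: [4]
Peg 3: [3]

After move 5 (0->2):
Peg 0: [2]
Peg 1: []
Peg 2: [4, 1]
Peg 3: [3]

After move 6 (2->1):
Peg 0: [2]
Peg 1: [1]
Peg 2: [4]
Peg 3: [3]

After move 7 (1->0):
Peg 0: [2, 1]
Peg 1: []
Peg 2: [4]
Peg 3: [3]

After move 8 (2->1):
Peg 0: [2, 1]
Peg 1: [4]
Peg 2: []
Peg 3: [3]

After move 9 (3->1):
Peg 0: [2, 1]
Peg 1: [4, 3]
Peg 2: []
Peg 3: []

After move 10 (1->2):
Peg 0: [2, 1]
Peg 1: [4]
Peg 2: [3]
Peg 3: []

Answer: Peg 0: [2, 1]
Peg 1: [4]
Peg 2: [3]
Peg 3: []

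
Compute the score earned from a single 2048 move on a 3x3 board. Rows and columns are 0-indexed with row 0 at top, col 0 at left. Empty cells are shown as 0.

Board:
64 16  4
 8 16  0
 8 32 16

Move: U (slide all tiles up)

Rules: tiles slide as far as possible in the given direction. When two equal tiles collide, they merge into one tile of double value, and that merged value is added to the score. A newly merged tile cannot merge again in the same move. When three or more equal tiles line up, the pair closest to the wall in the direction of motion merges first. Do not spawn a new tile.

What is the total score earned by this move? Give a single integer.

Answer: 48

Derivation:
Slide up:
col 0: [64, 8, 8] -> [64, 16, 0]  score +16 (running 16)
col 1: [16, 16, 32] -> [32, 32, 0]  score +32 (running 48)
col 2: [4, 0, 16] -> [4, 16, 0]  score +0 (running 48)
Board after move:
64 32  4
16 32 16
 0  0  0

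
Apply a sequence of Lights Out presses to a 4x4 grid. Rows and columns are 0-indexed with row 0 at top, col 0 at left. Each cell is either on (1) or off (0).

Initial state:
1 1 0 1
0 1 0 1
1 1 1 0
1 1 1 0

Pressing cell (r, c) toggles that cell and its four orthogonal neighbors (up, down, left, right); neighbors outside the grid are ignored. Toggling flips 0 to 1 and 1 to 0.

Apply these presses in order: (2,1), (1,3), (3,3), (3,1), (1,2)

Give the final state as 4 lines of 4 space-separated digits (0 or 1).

After press 1 at (2,1):
1 1 0 1
0 0 0 1
0 0 0 0
1 0 1 0

After press 2 at (1,3):
1 1 0 0
0 0 1 0
0 0 0 1
1 0 1 0

After press 3 at (3,3):
1 1 0 0
0 0 1 0
0 0 0 0
1 0 0 1

After press 4 at (3,1):
1 1 0 0
0 0 1 0
0 1 0 0
0 1 1 1

After press 5 at (1,2):
1 1 1 0
0 1 0 1
0 1 1 0
0 1 1 1

Answer: 1 1 1 0
0 1 0 1
0 1 1 0
0 1 1 1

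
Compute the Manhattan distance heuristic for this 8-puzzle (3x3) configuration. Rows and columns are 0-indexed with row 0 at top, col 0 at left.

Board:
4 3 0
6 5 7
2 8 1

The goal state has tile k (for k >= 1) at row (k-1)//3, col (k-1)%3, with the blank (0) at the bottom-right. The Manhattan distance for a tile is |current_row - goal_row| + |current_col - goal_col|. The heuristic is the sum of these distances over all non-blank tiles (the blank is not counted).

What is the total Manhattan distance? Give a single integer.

Tile 4: at (0,0), goal (1,0), distance |0-1|+|0-0| = 1
Tile 3: at (0,1), goal (0,2), distance |0-0|+|1-2| = 1
Tile 6: at (1,0), goal (1,2), distance |1-1|+|0-2| = 2
Tile 5: at (1,1), goal (1,1), distance |1-1|+|1-1| = 0
Tile 7: at (1,2), goal (2,0), distance |1-2|+|2-0| = 3
Tile 2: at (2,0), goal (0,1), distance |2-0|+|0-1| = 3
Tile 8: at (2,1), goal (2,1), distance |2-2|+|1-1| = 0
Tile 1: at (2,2), goal (0,0), distance |2-0|+|2-0| = 4
Sum: 1 + 1 + 2 + 0 + 3 + 3 + 0 + 4 = 14

Answer: 14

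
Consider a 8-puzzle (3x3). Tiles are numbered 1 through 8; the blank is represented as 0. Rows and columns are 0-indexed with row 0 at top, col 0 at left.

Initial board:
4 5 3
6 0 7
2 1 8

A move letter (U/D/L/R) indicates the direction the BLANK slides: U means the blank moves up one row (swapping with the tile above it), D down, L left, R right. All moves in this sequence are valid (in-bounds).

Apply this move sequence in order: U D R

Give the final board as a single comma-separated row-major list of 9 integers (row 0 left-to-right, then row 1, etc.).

Answer: 4, 5, 3, 6, 7, 0, 2, 1, 8

Derivation:
After move 1 (U):
4 0 3
6 5 7
2 1 8

After move 2 (D):
4 5 3
6 0 7
2 1 8

After move 3 (R):
4 5 3
6 7 0
2 1 8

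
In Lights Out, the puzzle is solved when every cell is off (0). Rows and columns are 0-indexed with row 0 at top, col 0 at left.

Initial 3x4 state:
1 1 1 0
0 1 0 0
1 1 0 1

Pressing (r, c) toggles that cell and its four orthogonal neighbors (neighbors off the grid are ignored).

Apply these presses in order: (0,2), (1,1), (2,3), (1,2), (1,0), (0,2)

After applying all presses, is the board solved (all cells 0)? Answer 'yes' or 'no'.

After press 1 at (0,2):
1 0 0 1
0 1 1 0
1 1 0 1

After press 2 at (1,1):
1 1 0 1
1 0 0 0
1 0 0 1

After press 3 at (2,3):
1 1 0 1
1 0 0 1
1 0 1 0

After press 4 at (1,2):
1 1 1 1
1 1 1 0
1 0 0 0

After press 5 at (1,0):
0 1 1 1
0 0 1 0
0 0 0 0

After press 6 at (0,2):
0 0 0 0
0 0 0 0
0 0 0 0

Lights still on: 0

Answer: yes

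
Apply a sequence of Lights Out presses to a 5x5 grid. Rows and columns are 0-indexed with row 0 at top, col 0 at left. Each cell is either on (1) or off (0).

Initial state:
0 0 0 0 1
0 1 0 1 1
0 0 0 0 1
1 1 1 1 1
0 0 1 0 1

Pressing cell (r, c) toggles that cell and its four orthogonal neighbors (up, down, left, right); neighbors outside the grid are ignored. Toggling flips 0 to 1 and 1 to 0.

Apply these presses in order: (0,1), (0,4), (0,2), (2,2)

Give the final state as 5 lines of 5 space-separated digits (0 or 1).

Answer: 1 0 0 0 0
0 0 0 1 0
0 1 1 1 1
1 1 0 1 1
0 0 1 0 1

Derivation:
After press 1 at (0,1):
1 1 1 0 1
0 0 0 1 1
0 0 0 0 1
1 1 1 1 1
0 0 1 0 1

After press 2 at (0,4):
1 1 1 1 0
0 0 0 1 0
0 0 0 0 1
1 1 1 1 1
0 0 1 0 1

After press 3 at (0,2):
1 0 0 0 0
0 0 1 1 0
0 0 0 0 1
1 1 1 1 1
0 0 1 0 1

After press 4 at (2,2):
1 0 0 0 0
0 0 0 1 0
0 1 1 1 1
1 1 0 1 1
0 0 1 0 1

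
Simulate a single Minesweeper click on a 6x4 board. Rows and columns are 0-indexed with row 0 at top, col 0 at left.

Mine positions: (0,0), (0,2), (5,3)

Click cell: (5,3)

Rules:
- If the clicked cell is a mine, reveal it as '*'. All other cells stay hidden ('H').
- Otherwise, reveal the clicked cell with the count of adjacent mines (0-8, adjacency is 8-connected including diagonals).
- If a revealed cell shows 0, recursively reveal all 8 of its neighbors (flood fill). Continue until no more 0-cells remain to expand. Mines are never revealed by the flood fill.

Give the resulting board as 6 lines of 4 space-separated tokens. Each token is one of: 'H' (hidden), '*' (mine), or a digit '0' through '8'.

H H H H
H H H H
H H H H
H H H H
H H H H
H H H *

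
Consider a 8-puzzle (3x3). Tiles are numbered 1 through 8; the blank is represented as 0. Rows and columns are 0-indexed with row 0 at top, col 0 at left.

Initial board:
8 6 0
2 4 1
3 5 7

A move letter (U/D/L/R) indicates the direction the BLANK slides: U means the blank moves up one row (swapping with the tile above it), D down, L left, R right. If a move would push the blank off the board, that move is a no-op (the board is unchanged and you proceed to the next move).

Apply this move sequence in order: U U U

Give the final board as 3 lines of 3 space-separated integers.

After move 1 (U):
8 6 0
2 4 1
3 5 7

After move 2 (U):
8 6 0
2 4 1
3 5 7

After move 3 (U):
8 6 0
2 4 1
3 5 7

Answer: 8 6 0
2 4 1
3 5 7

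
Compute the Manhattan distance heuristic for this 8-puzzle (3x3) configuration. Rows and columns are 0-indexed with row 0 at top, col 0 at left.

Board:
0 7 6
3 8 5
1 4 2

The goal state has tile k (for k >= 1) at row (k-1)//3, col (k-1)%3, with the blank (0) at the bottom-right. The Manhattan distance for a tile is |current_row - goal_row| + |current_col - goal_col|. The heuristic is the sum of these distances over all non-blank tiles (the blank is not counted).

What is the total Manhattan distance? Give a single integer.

Answer: 16

Derivation:
Tile 7: at (0,1), goal (2,0), distance |0-2|+|1-0| = 3
Tile 6: at (0,2), goal (1,2), distance |0-1|+|2-2| = 1
Tile 3: at (1,0), goal (0,2), distance |1-0|+|0-2| = 3
Tile 8: at (1,1), goal (2,1), distance |1-2|+|1-1| = 1
Tile 5: at (1,2), goal (1,1), distance |1-1|+|2-1| = 1
Tile 1: at (2,0), goal (0,0), distance |2-0|+|0-0| = 2
Tile 4: at (2,1), goal (1,0), distance |2-1|+|1-0| = 2
Tile 2: at (2,2), goal (0,1), distance |2-0|+|2-1| = 3
Sum: 3 + 1 + 3 + 1 + 1 + 2 + 2 + 3 = 16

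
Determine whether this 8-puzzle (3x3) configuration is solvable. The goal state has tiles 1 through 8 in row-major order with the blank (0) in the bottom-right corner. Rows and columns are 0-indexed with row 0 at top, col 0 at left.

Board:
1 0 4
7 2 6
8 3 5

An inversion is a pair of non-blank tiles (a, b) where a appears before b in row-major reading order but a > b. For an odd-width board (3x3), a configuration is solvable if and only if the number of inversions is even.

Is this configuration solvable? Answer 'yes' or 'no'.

Inversions (pairs i<j in row-major order where tile[i] > tile[j] > 0): 10
10 is even, so the puzzle is solvable.

Answer: yes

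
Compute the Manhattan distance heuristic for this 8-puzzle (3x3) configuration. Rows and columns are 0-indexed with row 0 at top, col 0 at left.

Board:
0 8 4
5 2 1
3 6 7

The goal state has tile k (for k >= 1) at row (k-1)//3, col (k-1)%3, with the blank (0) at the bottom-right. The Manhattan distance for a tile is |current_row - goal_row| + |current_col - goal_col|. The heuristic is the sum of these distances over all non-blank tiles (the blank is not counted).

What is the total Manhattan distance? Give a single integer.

Tile 8: (0,1)->(2,1) = 2
Tile 4: (0,2)->(1,0) = 3
Tile 5: (1,0)->(1,1) = 1
Tile 2: (1,1)->(0,1) = 1
Tile 1: (1,2)->(0,0) = 3
Tile 3: (2,0)->(0,2) = 4
Tile 6: (2,1)->(1,2) = 2
Tile 7: (2,2)->(2,0) = 2
Sum: 2 + 3 + 1 + 1 + 3 + 4 + 2 + 2 = 18

Answer: 18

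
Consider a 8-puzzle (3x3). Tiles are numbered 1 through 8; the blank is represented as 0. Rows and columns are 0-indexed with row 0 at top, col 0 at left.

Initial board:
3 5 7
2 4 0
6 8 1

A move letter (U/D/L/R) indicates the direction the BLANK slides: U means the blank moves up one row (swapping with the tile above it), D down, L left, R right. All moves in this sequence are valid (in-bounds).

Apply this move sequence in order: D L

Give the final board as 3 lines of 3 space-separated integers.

After move 1 (D):
3 5 7
2 4 1
6 8 0

After move 2 (L):
3 5 7
2 4 1
6 0 8

Answer: 3 5 7
2 4 1
6 0 8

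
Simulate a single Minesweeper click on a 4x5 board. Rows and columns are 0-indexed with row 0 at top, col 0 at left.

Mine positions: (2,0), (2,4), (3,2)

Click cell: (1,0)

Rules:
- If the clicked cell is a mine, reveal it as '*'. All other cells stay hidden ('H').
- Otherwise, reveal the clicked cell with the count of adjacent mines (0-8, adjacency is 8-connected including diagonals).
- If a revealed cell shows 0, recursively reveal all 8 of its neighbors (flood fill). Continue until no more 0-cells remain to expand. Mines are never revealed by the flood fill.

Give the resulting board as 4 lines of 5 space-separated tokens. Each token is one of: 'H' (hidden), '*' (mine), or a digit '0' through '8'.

H H H H H
1 H H H H
H H H H H
H H H H H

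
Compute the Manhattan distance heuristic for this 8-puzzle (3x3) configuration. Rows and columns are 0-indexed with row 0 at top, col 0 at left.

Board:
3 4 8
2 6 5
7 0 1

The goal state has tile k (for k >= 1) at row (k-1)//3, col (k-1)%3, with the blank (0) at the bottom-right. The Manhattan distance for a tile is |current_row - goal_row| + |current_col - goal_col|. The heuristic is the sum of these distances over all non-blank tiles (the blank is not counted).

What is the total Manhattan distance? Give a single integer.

Tile 3: (0,0)->(0,2) = 2
Tile 4: (0,1)->(1,0) = 2
Tile 8: (0,2)->(2,1) = 3
Tile 2: (1,0)->(0,1) = 2
Tile 6: (1,1)->(1,2) = 1
Tile 5: (1,2)->(1,1) = 1
Tile 7: (2,0)->(2,0) = 0
Tile 1: (2,2)->(0,0) = 4
Sum: 2 + 2 + 3 + 2 + 1 + 1 + 0 + 4 = 15

Answer: 15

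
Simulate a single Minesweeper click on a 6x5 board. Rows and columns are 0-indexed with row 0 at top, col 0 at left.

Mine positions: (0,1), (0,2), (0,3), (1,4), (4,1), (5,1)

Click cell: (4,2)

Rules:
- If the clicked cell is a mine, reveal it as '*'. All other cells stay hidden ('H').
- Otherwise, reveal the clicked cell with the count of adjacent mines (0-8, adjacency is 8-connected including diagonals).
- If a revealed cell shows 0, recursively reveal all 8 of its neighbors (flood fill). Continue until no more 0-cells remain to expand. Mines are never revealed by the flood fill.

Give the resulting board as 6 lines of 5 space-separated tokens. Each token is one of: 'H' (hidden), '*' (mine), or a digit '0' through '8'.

H H H H H
H H H H H
H H H H H
H H H H H
H H 2 H H
H H H H H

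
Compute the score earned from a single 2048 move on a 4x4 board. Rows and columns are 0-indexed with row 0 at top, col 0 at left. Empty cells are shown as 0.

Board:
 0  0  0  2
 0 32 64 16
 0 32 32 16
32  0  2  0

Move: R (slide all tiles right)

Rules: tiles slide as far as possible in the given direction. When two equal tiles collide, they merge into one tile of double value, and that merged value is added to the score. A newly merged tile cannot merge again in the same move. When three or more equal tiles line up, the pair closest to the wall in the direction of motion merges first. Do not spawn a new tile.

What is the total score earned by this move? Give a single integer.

Answer: 64

Derivation:
Slide right:
row 0: [0, 0, 0, 2] -> [0, 0, 0, 2]  score +0 (running 0)
row 1: [0, 32, 64, 16] -> [0, 32, 64, 16]  score +0 (running 0)
row 2: [0, 32, 32, 16] -> [0, 0, 64, 16]  score +64 (running 64)
row 3: [32, 0, 2, 0] -> [0, 0, 32, 2]  score +0 (running 64)
Board after move:
 0  0  0  2
 0 32 64 16
 0  0 64 16
 0  0 32  2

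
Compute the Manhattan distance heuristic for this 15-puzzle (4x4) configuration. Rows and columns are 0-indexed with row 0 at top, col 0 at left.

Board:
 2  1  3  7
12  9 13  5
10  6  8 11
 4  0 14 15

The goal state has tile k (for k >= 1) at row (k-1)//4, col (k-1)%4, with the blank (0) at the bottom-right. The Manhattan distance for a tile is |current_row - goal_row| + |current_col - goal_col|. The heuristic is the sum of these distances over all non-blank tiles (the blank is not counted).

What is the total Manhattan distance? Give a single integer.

Answer: 30

Derivation:
Tile 2: at (0,0), goal (0,1), distance |0-0|+|0-1| = 1
Tile 1: at (0,1), goal (0,0), distance |0-0|+|1-0| = 1
Tile 3: at (0,2), goal (0,2), distance |0-0|+|2-2| = 0
Tile 7: at (0,3), goal (1,2), distance |0-1|+|3-2| = 2
Tile 12: at (1,0), goal (2,3), distance |1-2|+|0-3| = 4
Tile 9: at (1,1), goal (2,0), distance |1-2|+|1-0| = 2
Tile 13: at (1,2), goal (3,0), distance |1-3|+|2-0| = 4
Tile 5: at (1,3), goal (1,0), distance |1-1|+|3-0| = 3
Tile 10: at (2,0), goal (2,1), distance |2-2|+|0-1| = 1
Tile 6: at (2,1), goal (1,1), distance |2-1|+|1-1| = 1
Tile 8: at (2,2), goal (1,3), distance |2-1|+|2-3| = 2
Tile 11: at (2,3), goal (2,2), distance |2-2|+|3-2| = 1
Tile 4: at (3,0), goal (0,3), distance |3-0|+|0-3| = 6
Tile 14: at (3,2), goal (3,1), distance |3-3|+|2-1| = 1
Tile 15: at (3,3), goal (3,2), distance |3-3|+|3-2| = 1
Sum: 1 + 1 + 0 + 2 + 4 + 2 + 4 + 3 + 1 + 1 + 2 + 1 + 6 + 1 + 1 = 30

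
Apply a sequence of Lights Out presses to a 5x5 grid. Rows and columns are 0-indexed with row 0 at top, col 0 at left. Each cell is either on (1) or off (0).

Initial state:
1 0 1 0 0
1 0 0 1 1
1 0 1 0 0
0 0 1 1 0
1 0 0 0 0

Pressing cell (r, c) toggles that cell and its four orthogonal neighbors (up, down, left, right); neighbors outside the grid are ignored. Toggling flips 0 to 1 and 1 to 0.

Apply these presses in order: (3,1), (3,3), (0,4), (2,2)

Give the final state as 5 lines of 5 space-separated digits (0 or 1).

Answer: 1 0 1 1 1
1 0 1 1 0
1 0 0 0 0
1 1 0 0 1
1 1 0 1 0

Derivation:
After press 1 at (3,1):
1 0 1 0 0
1 0 0 1 1
1 1 1 0 0
1 1 0 1 0
1 1 0 0 0

After press 2 at (3,3):
1 0 1 0 0
1 0 0 1 1
1 1 1 1 0
1 1 1 0 1
1 1 0 1 0

After press 3 at (0,4):
1 0 1 1 1
1 0 0 1 0
1 1 1 1 0
1 1 1 0 1
1 1 0 1 0

After press 4 at (2,2):
1 0 1 1 1
1 0 1 1 0
1 0 0 0 0
1 1 0 0 1
1 1 0 1 0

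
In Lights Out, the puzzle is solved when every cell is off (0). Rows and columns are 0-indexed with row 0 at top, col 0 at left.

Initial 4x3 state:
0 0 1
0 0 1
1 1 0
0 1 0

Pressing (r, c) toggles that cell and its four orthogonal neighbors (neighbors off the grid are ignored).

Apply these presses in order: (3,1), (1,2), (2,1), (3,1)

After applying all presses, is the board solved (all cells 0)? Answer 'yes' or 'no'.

After press 1 at (3,1):
0 0 1
0 0 1
1 0 0
1 0 1

After press 2 at (1,2):
0 0 0
0 1 0
1 0 1
1 0 1

After press 3 at (2,1):
0 0 0
0 0 0
0 1 0
1 1 1

After press 4 at (3,1):
0 0 0
0 0 0
0 0 0
0 0 0

Lights still on: 0

Answer: yes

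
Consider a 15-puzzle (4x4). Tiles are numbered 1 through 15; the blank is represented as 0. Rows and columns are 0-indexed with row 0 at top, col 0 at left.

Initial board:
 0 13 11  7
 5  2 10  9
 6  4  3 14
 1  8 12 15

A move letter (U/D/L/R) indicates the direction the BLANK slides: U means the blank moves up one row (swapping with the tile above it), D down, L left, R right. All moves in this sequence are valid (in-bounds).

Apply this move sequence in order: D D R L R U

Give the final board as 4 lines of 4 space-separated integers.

Answer:  5 13 11  7
 6  0 10  9
 4  2  3 14
 1  8 12 15

Derivation:
After move 1 (D):
 5 13 11  7
 0  2 10  9
 6  4  3 14
 1  8 12 15

After move 2 (D):
 5 13 11  7
 6  2 10  9
 0  4  3 14
 1  8 12 15

After move 3 (R):
 5 13 11  7
 6  2 10  9
 4  0  3 14
 1  8 12 15

After move 4 (L):
 5 13 11  7
 6  2 10  9
 0  4  3 14
 1  8 12 15

After move 5 (R):
 5 13 11  7
 6  2 10  9
 4  0  3 14
 1  8 12 15

After move 6 (U):
 5 13 11  7
 6  0 10  9
 4  2  3 14
 1  8 12 15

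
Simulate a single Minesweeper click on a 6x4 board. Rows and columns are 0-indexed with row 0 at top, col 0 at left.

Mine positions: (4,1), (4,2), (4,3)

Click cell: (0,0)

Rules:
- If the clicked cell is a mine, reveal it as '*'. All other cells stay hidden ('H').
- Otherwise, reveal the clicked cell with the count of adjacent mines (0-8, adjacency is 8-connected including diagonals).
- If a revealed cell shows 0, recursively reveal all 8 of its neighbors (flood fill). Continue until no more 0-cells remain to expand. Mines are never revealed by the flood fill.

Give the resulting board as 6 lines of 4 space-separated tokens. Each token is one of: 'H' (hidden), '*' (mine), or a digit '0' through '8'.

0 0 0 0
0 0 0 0
0 0 0 0
1 2 3 2
H H H H
H H H H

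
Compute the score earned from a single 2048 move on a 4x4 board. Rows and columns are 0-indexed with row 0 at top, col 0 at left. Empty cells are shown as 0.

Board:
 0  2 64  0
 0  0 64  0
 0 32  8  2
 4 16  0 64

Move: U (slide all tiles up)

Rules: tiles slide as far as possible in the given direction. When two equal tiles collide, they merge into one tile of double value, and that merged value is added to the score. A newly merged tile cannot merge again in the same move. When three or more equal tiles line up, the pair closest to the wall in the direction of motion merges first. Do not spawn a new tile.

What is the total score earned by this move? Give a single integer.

Slide up:
col 0: [0, 0, 0, 4] -> [4, 0, 0, 0]  score +0 (running 0)
col 1: [2, 0, 32, 16] -> [2, 32, 16, 0]  score +0 (running 0)
col 2: [64, 64, 8, 0] -> [128, 8, 0, 0]  score +128 (running 128)
col 3: [0, 0, 2, 64] -> [2, 64, 0, 0]  score +0 (running 128)
Board after move:
  4   2 128   2
  0  32   8  64
  0  16   0   0
  0   0   0   0

Answer: 128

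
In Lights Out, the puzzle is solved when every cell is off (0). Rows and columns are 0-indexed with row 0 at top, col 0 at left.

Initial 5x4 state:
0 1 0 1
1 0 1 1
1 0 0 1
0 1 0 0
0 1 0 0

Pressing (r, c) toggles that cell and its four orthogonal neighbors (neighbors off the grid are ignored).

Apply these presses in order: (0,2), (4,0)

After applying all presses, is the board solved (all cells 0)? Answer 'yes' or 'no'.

Answer: no

Derivation:
After press 1 at (0,2):
0 0 1 0
1 0 0 1
1 0 0 1
0 1 0 0
0 1 0 0

After press 2 at (4,0):
0 0 1 0
1 0 0 1
1 0 0 1
1 1 0 0
1 0 0 0

Lights still on: 8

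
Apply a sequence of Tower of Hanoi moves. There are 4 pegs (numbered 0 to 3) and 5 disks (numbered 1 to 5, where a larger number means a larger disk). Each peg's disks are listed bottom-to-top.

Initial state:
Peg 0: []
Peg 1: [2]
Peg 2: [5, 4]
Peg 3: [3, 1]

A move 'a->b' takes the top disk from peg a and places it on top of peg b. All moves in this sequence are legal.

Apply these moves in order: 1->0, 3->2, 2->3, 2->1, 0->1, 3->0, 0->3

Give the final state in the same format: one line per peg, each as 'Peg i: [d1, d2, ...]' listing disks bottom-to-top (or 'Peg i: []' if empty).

Answer: Peg 0: []
Peg 1: [4, 2]
Peg 2: [5]
Peg 3: [3, 1]

Derivation:
After move 1 (1->0):
Peg 0: [2]
Peg 1: []
Peg 2: [5, 4]
Peg 3: [3, 1]

After move 2 (3->2):
Peg 0: [2]
Peg 1: []
Peg 2: [5, 4, 1]
Peg 3: [3]

After move 3 (2->3):
Peg 0: [2]
Peg 1: []
Peg 2: [5, 4]
Peg 3: [3, 1]

After move 4 (2->1):
Peg 0: [2]
Peg 1: [4]
Peg 2: [5]
Peg 3: [3, 1]

After move 5 (0->1):
Peg 0: []
Peg 1: [4, 2]
Peg 2: [5]
Peg 3: [3, 1]

After move 6 (3->0):
Peg 0: [1]
Peg 1: [4, 2]
Peg 2: [5]
Peg 3: [3]

After move 7 (0->3):
Peg 0: []
Peg 1: [4, 2]
Peg 2: [5]
Peg 3: [3, 1]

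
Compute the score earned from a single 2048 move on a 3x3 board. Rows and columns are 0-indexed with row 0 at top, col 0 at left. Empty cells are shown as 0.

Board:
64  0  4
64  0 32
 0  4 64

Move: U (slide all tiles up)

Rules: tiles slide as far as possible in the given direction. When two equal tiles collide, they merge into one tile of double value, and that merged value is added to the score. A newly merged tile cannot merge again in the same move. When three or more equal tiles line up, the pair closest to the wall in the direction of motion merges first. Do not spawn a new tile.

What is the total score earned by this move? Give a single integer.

Answer: 128

Derivation:
Slide up:
col 0: [64, 64, 0] -> [128, 0, 0]  score +128 (running 128)
col 1: [0, 0, 4] -> [4, 0, 0]  score +0 (running 128)
col 2: [4, 32, 64] -> [4, 32, 64]  score +0 (running 128)
Board after move:
128   4   4
  0   0  32
  0   0  64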